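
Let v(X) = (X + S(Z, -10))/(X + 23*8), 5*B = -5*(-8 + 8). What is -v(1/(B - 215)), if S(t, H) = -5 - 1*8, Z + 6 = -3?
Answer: 2796/39559 ≈ 0.070679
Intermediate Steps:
Z = -9 (Z = -6 - 3 = -9)
B = 0 (B = (-5*(-8 + 8))/5 = (-5*0)/5 = (⅕)*0 = 0)
S(t, H) = -13 (S(t, H) = -5 - 8 = -13)
v(X) = (-13 + X)/(184 + X) (v(X) = (X - 13)/(X + 23*8) = (-13 + X)/(X + 184) = (-13 + X)/(184 + X))
-v(1/(B - 215)) = -(-13 + 1/(0 - 215))/(184 + 1/(0 - 215)) = -(-13 + 1/(-215))/(184 + 1/(-215)) = -(-13 - 1/215)/(184 - 1/215) = -(-2796)/(39559/215*215) = -215*(-2796)/(39559*215) = -1*(-2796/39559) = 2796/39559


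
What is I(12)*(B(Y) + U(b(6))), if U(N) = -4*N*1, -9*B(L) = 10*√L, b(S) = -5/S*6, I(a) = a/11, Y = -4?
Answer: 240/11 - 80*I/33 ≈ 21.818 - 2.4242*I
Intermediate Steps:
I(a) = a/11 (I(a) = a*(1/11) = a/11)
b(S) = -30/S
B(L) = -10*√L/9
U(N) = -4*N
I(12)*(B(Y) + U(b(6))) = ((1/11)*12)*(-20*I/9 - (-120)/6) = 12*(-20*I/9 - (-120)/6)/11 = 12*(-20*I/9 - 4*(-5))/11 = 12*(-20*I/9 + 20)/11 = 12*(20 - 20*I/9)/11 = 240/11 - 80*I/33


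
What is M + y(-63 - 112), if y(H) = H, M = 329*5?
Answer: 1470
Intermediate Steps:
M = 1645
M + y(-63 - 112) = 1645 + (-63 - 112) = 1645 - 175 = 1470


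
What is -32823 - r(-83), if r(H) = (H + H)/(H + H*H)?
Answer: -1345742/41 ≈ -32823.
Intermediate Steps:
r(H) = 2*H/(H + H²) (r(H) = (2*H)/(H + H²) = 2*H/(H + H²))
-32823 - r(-83) = -32823 - 2/(1 - 83) = -32823 - 2/(-82) = -32823 - 2*(-1)/82 = -32823 - 1*(-1/41) = -32823 + 1/41 = -1345742/41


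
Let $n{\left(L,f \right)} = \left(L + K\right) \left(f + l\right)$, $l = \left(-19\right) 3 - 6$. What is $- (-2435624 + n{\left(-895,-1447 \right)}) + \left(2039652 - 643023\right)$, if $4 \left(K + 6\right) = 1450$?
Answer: $3019118$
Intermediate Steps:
$K = \frac{713}{2}$ ($K = -6 + \frac{1}{4} \cdot 1450 = -6 + \frac{725}{2} = \frac{713}{2} \approx 356.5$)
$l = -63$ ($l = -57 - 6 = -63$)
$n{\left(L,f \right)} = \left(-63 + f\right) \left(\frac{713}{2} + L\right)$ ($n{\left(L,f \right)} = \left(L + \frac{713}{2}\right) \left(f - 63\right) = \left(\frac{713}{2} + L\right) \left(-63 + f\right) = \left(-63 + f\right) \left(\frac{713}{2} + L\right)$)
$- (-2435624 + n{\left(-895,-1447 \right)}) + \left(2039652 - 643023\right) = - (-2435624 - -813135) + \left(2039652 - 643023\right) = - (-2435624 + \left(- \frac{44919}{2} + 56385 - \frac{1031711}{2} + 1295065\right)) + 1396629 = - (-2435624 + 813135) + 1396629 = \left(-1\right) \left(-1622489\right) + 1396629 = 1622489 + 1396629 = 3019118$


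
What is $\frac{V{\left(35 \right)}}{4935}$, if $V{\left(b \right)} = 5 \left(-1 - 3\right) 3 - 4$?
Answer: $- \frac{64}{4935} \approx -0.012969$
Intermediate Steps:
$V{\left(b \right)} = -64$ ($V{\left(b \right)} = 5 \left(\left(-4\right) 3\right) - 4 = 5 \left(-12\right) - 4 = -60 - 4 = -64$)
$\frac{V{\left(35 \right)}}{4935} = - \frac{64}{4935}$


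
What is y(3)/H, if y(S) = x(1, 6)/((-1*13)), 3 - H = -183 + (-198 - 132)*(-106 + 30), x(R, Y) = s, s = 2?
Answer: 1/161811 ≈ 6.1801e-6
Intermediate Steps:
x(R, Y) = 2
H = -24894 (H = 3 - (-183 + (-198 - 132)*(-106 + 30)) = 3 - (-183 - 330*(-76)) = 3 - (-183 + 25080) = 3 - 1*24897 = 3 - 24897 = -24894)
y(S) = -2/13 (y(S) = 2/((-1*13)) = 2/(-13) = 2*(-1/13) = -2/13)
y(3)/H = -2/13/(-24894) = -2/13*(-1/24894) = 1/161811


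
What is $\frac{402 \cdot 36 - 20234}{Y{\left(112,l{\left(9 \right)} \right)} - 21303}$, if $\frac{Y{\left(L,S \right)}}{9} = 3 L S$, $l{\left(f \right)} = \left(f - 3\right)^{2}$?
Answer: $- \frac{5762}{87561} \approx -0.065806$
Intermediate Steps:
$l{\left(f \right)} = \left(-3 + f\right)^{2}$
$Y{\left(L,S \right)} = 27 L S$ ($Y{\left(L,S \right)} = 9 \cdot 3 L S = 27 L S$)
$\frac{402 \cdot 36 - 20234}{Y{\left(112,l{\left(9 \right)} \right)} - 21303} = \frac{402 \cdot 36 - 20234}{27 \cdot 112 \left(-3 + 9\right)^{2} - 21303} = \frac{14472 - 20234}{27 \cdot 112 \cdot 6^{2} - 21303} = - \frac{5762}{27 \cdot 112 \cdot 36 - 21303} = - \frac{5762}{108864 - 21303} = - \frac{5762}{87561}$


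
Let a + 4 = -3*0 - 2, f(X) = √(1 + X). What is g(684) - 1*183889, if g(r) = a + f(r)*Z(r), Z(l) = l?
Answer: -183895 + 684*√685 ≈ -1.6599e+5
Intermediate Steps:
a = -6 (a = -4 + (-3*0 - 2) = -4 + (0 - 2) = -4 - 2 = -6)
g(r) = -6 + r*√(1 + r) (g(r) = -6 + √(1 + r)*r = -6 + r*√(1 + r))
g(684) - 1*183889 = (-6 + 684*√(1 + 684)) - 1*183889 = (-6 + 684*√685) - 183889 = -183895 + 684*√685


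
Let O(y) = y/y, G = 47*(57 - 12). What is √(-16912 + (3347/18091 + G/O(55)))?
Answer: 2*I*√1210691238845/18091 ≈ 121.64*I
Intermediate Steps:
G = 2115 (G = 47*45 = 2115)
O(y) = 1
√(-16912 + (3347/18091 + G/O(55))) = √(-16912 + (3347/18091 + 2115/1)) = √(-16912 + (3347*(1/18091) + 2115*1)) = √(-16912 + (3347/18091 + 2115)) = √(-16912 + 38265812/18091) = √(-267689180/18091) = 2*I*√1210691238845/18091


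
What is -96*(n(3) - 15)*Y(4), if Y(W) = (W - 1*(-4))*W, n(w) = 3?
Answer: 36864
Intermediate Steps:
Y(W) = W*(4 + W) (Y(W) = (W + 4)*W = (4 + W)*W = W*(4 + W))
-96*(n(3) - 15)*Y(4) = -96*(3 - 15)*4*(4 + 4) = -(-1152)*4*8 = -(-1152)*32 = -96*(-384) = 36864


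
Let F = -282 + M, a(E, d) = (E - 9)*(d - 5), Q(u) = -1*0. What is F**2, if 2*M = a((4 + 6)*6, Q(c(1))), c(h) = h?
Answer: 670761/4 ≈ 1.6769e+5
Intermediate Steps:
Q(u) = 0
a(E, d) = (-9 + E)*(-5 + d)
M = -255/2 (M = (45 - 9*0 - 5*(4 + 6)*6 + ((4 + 6)*6)*0)/2 = (45 + 0 - 50*6 + (10*6)*0)/2 = (45 + 0 - 5*60 + 60*0)/2 = (45 + 0 - 300 + 0)/2 = (1/2)*(-255) = -255/2 ≈ -127.50)
F = -819/2 (F = -282 - 255/2 = -819/2 ≈ -409.50)
F**2 = (-819/2)**2 = 670761/4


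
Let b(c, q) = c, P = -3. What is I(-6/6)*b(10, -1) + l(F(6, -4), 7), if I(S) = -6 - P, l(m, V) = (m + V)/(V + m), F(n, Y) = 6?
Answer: -29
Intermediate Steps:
l(m, V) = 1 (l(m, V) = (V + m)/(V + m) = 1)
I(S) = -3 (I(S) = -6 - 1*(-3) = -6 + 3 = -3)
I(-6/6)*b(10, -1) + l(F(6, -4), 7) = -3*10 + 1 = -30 + 1 = -29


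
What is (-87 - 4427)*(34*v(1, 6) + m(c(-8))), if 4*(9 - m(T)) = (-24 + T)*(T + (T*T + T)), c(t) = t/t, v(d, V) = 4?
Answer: -1464793/2 ≈ -7.3240e+5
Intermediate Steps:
c(t) = 1
m(T) = 9 - (-24 + T)*(T**2 + 2*T)/4 (m(T) = 9 - (-24 + T)*(T + (T*T + T))/4 = 9 - (-24 + T)*(T + (T**2 + T))/4 = 9 - (-24 + T)*(T + (T + T**2))/4 = 9 - (-24 + T)*(T**2 + 2*T)/4)
(-87 - 4427)*(34*v(1, 6) + m(c(-8))) = (-87 - 4427)*(34*4 + (9 + 12*1 - 1/4*1**3 + (11/2)*1**2)) = -4514*(136 + (9 + 12 - 1/4*1 + (11/2)*1)) = -4514*(136 + (9 + 12 - 1/4 + 11/2)) = -4514*(136 + 105/4) = -4514*649/4 = -1464793/2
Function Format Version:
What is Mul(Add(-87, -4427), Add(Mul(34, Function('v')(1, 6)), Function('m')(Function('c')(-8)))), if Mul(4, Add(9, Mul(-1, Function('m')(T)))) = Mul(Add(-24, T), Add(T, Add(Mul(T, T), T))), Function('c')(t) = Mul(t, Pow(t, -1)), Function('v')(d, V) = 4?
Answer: Rational(-1464793, 2) ≈ -7.3240e+5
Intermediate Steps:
Function('c')(t) = 1
Function('m')(T) = Add(9, Mul(Rational(-1, 4), Add(-24, T), Add(Pow(T, 2), Mul(2, T)))) (Function('m')(T) = Add(9, Mul(Rational(-1, 4), Mul(Add(-24, T), Add(T, Add(Mul(T, T), T))))) = Add(9, Mul(Rational(-1, 4), Mul(Add(-24, T), Add(T, Add(Pow(T, 2), T))))) = Add(9, Mul(Rational(-1, 4), Mul(Add(-24, T), Add(T, Add(T, Pow(T, 2)))))) = Add(9, Mul(Rational(-1, 4), Mul(Add(-24, T), Add(Pow(T, 2), Mul(2, T))))) = Add(9, Mul(Rational(-1, 4), Add(-24, T), Add(Pow(T, 2), Mul(2, T)))))
Mul(Add(-87, -4427), Add(Mul(34, Function('v')(1, 6)), Function('m')(Function('c')(-8)))) = Mul(Add(-87, -4427), Add(Mul(34, 4), Add(9, Mul(12, 1), Mul(Rational(-1, 4), Pow(1, 3)), Mul(Rational(11, 2), Pow(1, 2))))) = Mul(-4514, Add(136, Add(9, 12, Mul(Rational(-1, 4), 1), Mul(Rational(11, 2), 1)))) = Mul(-4514, Add(136, Add(9, 12, Rational(-1, 4), Rational(11, 2)))) = Mul(-4514, Add(136, Rational(105, 4))) = Mul(-4514, Rational(649, 4)) = Rational(-1464793, 2)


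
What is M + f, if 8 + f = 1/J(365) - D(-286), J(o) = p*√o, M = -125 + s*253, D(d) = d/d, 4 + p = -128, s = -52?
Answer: -13290 - √365/48180 ≈ -13290.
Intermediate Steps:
p = -132 (p = -4 - 128 = -132)
D(d) = 1
M = -13281 (M = -125 - 52*253 = -125 - 13156 = -13281)
J(o) = -132*√o
f = -9 - √365/48180 (f = -8 + (1/(-132*√365) - 1*1) = -8 + (-√365/48180 - 1) = -8 + (-1 - √365/48180) = -9 - √365/48180 ≈ -9.0004)
M + f = -13281 + (-9 - √365/48180) = -13290 - √365/48180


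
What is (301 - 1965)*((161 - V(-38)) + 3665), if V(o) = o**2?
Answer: -3963648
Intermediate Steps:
(301 - 1965)*((161 - V(-38)) + 3665) = (301 - 1965)*((161 - 1*(-38)**2) + 3665) = -1664*((161 - 1*1444) + 3665) = -1664*((161 - 1444) + 3665) = -1664*(-1283 + 3665) = -1664*2382 = -3963648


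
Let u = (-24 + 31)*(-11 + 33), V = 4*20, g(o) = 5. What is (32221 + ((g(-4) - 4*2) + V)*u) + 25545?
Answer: 69624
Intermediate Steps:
V = 80
u = 154 (u = 7*22 = 154)
(32221 + ((g(-4) - 4*2) + V)*u) + 25545 = (32221 + ((5 - 4*2) + 80)*154) + 25545 = (32221 + ((5 - 8) + 80)*154) + 25545 = (32221 + (-3 + 80)*154) + 25545 = (32221 + 77*154) + 25545 = (32221 + 11858) + 25545 = 44079 + 25545 = 69624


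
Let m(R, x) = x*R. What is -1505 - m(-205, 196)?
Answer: 38675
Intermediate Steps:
m(R, x) = R*x
-1505 - m(-205, 196) = -1505 - (-205)*196 = -1505 - 1*(-40180) = -1505 + 40180 = 38675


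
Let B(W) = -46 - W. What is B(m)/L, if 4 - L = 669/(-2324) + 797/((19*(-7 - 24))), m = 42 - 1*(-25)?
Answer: -154678468/7721613 ≈ -20.032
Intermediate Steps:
m = 67 (m = 42 + 25 = 67)
L = 7721613/1368836 (L = 4 - (669/(-2324) + 797/((19*(-7 - 24)))) = 4 - (669*(-1/2324) + 797/((19*(-31)))) = 4 - (-669/2324 + 797/(-589)) = 4 - (-669/2324 + 797*(-1/589)) = 4 - (-669/2324 - 797/589) = 4 - 1*(-2246269/1368836) = 4 + 2246269/1368836 = 7721613/1368836 ≈ 5.6410)
B(m)/L = (-46 - 1*67)/(7721613/1368836) = (-46 - 67)*(1368836/7721613) = -113*1368836/7721613 = -154678468/7721613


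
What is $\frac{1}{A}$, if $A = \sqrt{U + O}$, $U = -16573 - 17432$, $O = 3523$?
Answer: $- \frac{i \sqrt{30482}}{30482} \approx - 0.0057277 i$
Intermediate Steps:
$U = -34005$
$A = i \sqrt{30482}$ ($A = \sqrt{-34005 + 3523} = \sqrt{-30482} = i \sqrt{30482} \approx 174.59 i$)
$\frac{1}{A} = \frac{1}{i \sqrt{30482}} = - \frac{i \sqrt{30482}}{30482}$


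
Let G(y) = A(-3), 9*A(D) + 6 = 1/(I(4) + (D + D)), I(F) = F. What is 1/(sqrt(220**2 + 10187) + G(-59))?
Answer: 234/18982019 + 324*sqrt(58587)/18982019 ≈ 0.0041438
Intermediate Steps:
A(D) = -2/3 + 1/(9*(4 + 2*D)) (A(D) = -2/3 + 1/(9*(4 + (D + D))) = -2/3 + 1/(9*(4 + 2*D)))
G(y) = -13/18 (G(y) = (-23 - 12*(-3))/(18*(2 - 3)) = (1/18)*(-23 + 36)/(-1) = (1/18)*(-1)*13 = -13/18)
1/(sqrt(220**2 + 10187) + G(-59)) = 1/(sqrt(220**2 + 10187) - 13/18) = 1/(sqrt(48400 + 10187) - 13/18) = 1/(sqrt(58587) - 13/18) = 1/(-13/18 + sqrt(58587))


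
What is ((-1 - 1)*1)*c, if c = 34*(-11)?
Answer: 748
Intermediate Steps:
c = -374
((-1 - 1)*1)*c = ((-1 - 1)*1)*(-374) = -2*1*(-374) = -2*(-374) = 748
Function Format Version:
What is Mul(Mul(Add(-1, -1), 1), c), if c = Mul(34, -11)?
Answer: 748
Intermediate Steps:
c = -374
Mul(Mul(Add(-1, -1), 1), c) = Mul(Mul(Add(-1, -1), 1), -374) = Mul(Mul(-2, 1), -374) = Mul(-2, -374) = 748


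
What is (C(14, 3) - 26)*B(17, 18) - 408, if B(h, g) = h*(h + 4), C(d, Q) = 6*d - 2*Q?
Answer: 18156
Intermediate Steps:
C(d, Q) = -2*Q + 6*d
B(h, g) = h*(4 + h)
(C(14, 3) - 26)*B(17, 18) - 408 = ((-2*3 + 6*14) - 26)*(17*(4 + 17)) - 408 = ((-6 + 84) - 26)*(17*21) - 408 = (78 - 26)*357 - 408 = 52*357 - 408 = 18564 - 408 = 18156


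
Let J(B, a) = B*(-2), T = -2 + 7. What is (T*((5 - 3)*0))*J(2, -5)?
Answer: 0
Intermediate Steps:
T = 5
J(B, a) = -2*B
(T*((5 - 3)*0))*J(2, -5) = (5*((5 - 3)*0))*(-2*2) = (5*(2*0))*(-4) = (5*0)*(-4) = 0*(-4) = 0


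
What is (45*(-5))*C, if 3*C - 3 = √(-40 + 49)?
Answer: -450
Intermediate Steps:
C = 2 (C = 1 + √(-40 + 49)/3 = 1 + √9/3 = 1 + (⅓)*3 = 1 + 1 = 2)
(45*(-5))*C = (45*(-5))*2 = -225*2 = -450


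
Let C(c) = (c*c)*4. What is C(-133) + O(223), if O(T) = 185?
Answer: 70941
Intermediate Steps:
C(c) = 4*c² (C(c) = c²*4 = 4*c²)
C(-133) + O(223) = 4*(-133)² + 185 = 4*17689 + 185 = 70756 + 185 = 70941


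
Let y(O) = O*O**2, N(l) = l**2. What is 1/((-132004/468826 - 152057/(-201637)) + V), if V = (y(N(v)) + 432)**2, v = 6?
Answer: 2780372593/6164863832545520443 ≈ 4.5100e-10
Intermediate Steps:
y(O) = O**3
V = 2217279744 (V = ((6**2)**3 + 432)**2 = (36**3 + 432)**2 = (46656 + 432)**2 = 47088**2 = 2217279744)
1/((-132004/468826 - 152057/(-201637)) + V) = 1/((-132004/468826 - 152057/(-201637)) + 2217279744) = 1/((-132004*1/468826 - 152057*(-1/201637)) + 2217279744) = 1/((-66002/234413 + 152057/201637) + 2217279744) = 1/(1313864251/2780372593 + 2217279744) = 1/(6164863832545520443/2780372593) = 2780372593/6164863832545520443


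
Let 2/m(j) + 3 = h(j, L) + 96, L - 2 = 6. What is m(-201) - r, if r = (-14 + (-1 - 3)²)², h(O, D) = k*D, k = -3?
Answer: -274/69 ≈ -3.9710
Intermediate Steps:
L = 8 (L = 2 + 6 = 8)
h(O, D) = -3*D
m(j) = 2/69 (m(j) = 2/(-3 + (-3*8 + 96)) = 2/(-3 + (-24 + 96)) = 2/(-3 + 72) = 2/69)
r = 4 (r = (-14 + (-4)²)² = (-14 + 16)² = 2² = 4)
m(-201) - r = 2/69 - 1*4 = 2/69 - 4 = -274/69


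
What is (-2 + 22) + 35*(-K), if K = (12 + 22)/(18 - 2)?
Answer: -435/8 ≈ -54.375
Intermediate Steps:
K = 17/8 (K = 34/16 = 34*(1/16) = 17/8 ≈ 2.1250)
(-2 + 22) + 35*(-K) = (-2 + 22) + 35*(-1*17/8) = 20 + 35*(-17/8) = 20 - 595/8 = -435/8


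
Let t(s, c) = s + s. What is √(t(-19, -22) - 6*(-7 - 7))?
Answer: √46 ≈ 6.7823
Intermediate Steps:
t(s, c) = 2*s
√(t(-19, -22) - 6*(-7 - 7)) = √(2*(-19) - 6*(-7 - 7)) = √(-38 - 6*(-14)) = √(-38 + 84) = √46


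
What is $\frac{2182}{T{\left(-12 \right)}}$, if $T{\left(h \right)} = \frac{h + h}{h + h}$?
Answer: $2182$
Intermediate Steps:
$T{\left(h \right)} = 1$ ($T{\left(h \right)} = \frac{2 h}{2 h} = 2 h \frac{1}{2 h} = 1$)
$\frac{2182}{T{\left(-12 \right)}} = \frac{2182}{1} = 2182 \cdot 1 = 2182$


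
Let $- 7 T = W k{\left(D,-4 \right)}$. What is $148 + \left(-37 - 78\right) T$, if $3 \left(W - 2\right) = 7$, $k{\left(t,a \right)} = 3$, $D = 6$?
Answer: $\frac{2531}{7} \approx 361.57$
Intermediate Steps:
$W = \frac{13}{3}$ ($W = 2 + \frac{1}{3} \cdot 7 = 2 + \frac{7}{3} = \frac{13}{3} \approx 4.3333$)
$T = - \frac{13}{7}$ ($T = - \frac{\frac{13}{3} \cdot 3}{7} = \left(- \frac{1}{7}\right) 13 = - \frac{13}{7} \approx -1.8571$)
$148 + \left(-37 - 78\right) T = 148 + \left(-37 - 78\right) \left(- \frac{13}{7}\right) = 148 - - \frac{1495}{7} = 148 + \frac{1495}{7} = \frac{2531}{7}$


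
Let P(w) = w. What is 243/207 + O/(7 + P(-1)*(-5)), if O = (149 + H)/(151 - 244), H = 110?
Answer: 24175/25668 ≈ 0.94183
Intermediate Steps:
O = -259/93 (O = (149 + 110)/(151 - 244) = 259/(-93) = 259*(-1/93) = -259/93 ≈ -2.7849)
243/207 + O/(7 + P(-1)*(-5)) = 243/207 - 259/(93*(7 - 1*(-5))) = 243*(1/207) - 259/(93*(7 + 5)) = 27/23 - 259/93/12 = 27/23 - 259/93*1/12 = 27/23 - 259/1116 = 24175/25668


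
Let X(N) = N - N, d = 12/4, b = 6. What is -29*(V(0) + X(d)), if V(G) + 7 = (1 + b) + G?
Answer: 0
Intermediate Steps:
d = 3 (d = 12*(¼) = 3)
X(N) = 0
V(G) = G (V(G) = -7 + ((1 + 6) + G) = -7 + (7 + G) = G)
-29*(V(0) + X(d)) = -29*(0 + 0) = -29*0 = 0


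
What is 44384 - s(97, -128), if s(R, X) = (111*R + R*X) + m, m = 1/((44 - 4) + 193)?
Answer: 10725688/233 ≈ 46033.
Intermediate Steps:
m = 1/233 (m = 1/(40 + 193) = 1/233 ≈ 0.0042918)
s(R, X) = 1/233 + 111*R + R*X (s(R, X) = (111*R + R*X) + 1/233 = 1/233 + 111*R + R*X)
44384 - s(97, -128) = 44384 - (1/233 + 111*97 + 97*(-128)) = 44384 - (1/233 + 10767 - 12416) = 44384 - 1*(-384216/233) = 44384 + 384216/233 = 10725688/233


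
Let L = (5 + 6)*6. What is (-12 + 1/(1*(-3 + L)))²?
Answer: 570025/3969 ≈ 143.62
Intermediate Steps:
L = 66 (L = 11*6 = 66)
(-12 + 1/(1*(-3 + L)))² = (-12 + 1/(1*(-3 + 66)))² = (-12 + 1/(1*63))² = (-12 + 1/63)² = (-755/63)² = 570025/3969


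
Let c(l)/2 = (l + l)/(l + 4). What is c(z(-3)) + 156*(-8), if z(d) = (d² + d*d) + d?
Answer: -23652/19 ≈ -1244.8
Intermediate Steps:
z(d) = d + 2*d² (z(d) = (d² + d²) + d = 2*d² + d = d + 2*d²)
c(l) = 4*l/(4 + l) (c(l) = 2*((l + l)/(l + 4)) = 2*((2*l)/(4 + l)) = 2*(2*l/(4 + l)) = 4*l/(4 + l))
c(z(-3)) + 156*(-8) = 4*(-3*(1 + 2*(-3)))/(4 - 3*(1 + 2*(-3))) + 156*(-8) = 4*(-3*(1 - 6))/(4 - 3*(1 - 6)) - 1248 = 4*(-3*(-5))/(4 - 3*(-5)) - 1248 = 4*15/(4 + 15) - 1248 = 4*15/19 - 1248 = 4*15*(1/19) - 1248 = 60/19 - 1248 = -23652/19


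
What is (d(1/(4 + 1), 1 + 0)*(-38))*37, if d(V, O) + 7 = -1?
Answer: 11248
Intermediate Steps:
d(V, O) = -8 (d(V, O) = -7 - 1 = -8)
(d(1/(4 + 1), 1 + 0)*(-38))*37 = -8*(-38)*37 = 304*37 = 11248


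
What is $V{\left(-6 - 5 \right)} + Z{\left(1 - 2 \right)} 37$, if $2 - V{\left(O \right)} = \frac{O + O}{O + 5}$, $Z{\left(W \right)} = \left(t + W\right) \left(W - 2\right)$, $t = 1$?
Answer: $- \frac{5}{3} \approx -1.6667$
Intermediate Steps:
$Z{\left(W \right)} = \left(1 + W\right) \left(-2 + W\right)$ ($Z{\left(W \right)} = \left(1 + W\right) \left(W - 2\right) = \left(1 + W\right) \left(-2 + W\right)$)
$V{\left(O \right)} = 2 - \frac{2 O}{5 + O}$ ($V{\left(O \right)} = 2 - \frac{O + O}{O + 5} = 2 - \frac{2 O}{5 + O}$)
$V{\left(-6 - 5 \right)} + Z{\left(1 - 2 \right)} 37 = \frac{10}{5 - 11} + \left(-2 + \left(1 - 2\right)^{2} - \left(1 - 2\right)\right) 37 = \frac{10}{5 - 11} + \left(-2 + \left(-1\right)^{2} - -1\right) 37 = \frac{10}{-6} + \left(-2 + 1 + 1\right) 37 = 10 \left(- \frac{1}{6}\right) + 0 \cdot 37 = - \frac{5}{3} + 0 = - \frac{5}{3}$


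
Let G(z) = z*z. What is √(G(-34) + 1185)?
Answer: √2341 ≈ 48.384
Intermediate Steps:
G(z) = z²
√(G(-34) + 1185) = √((-34)² + 1185) = √(1156 + 1185) = √2341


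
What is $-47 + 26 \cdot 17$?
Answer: $395$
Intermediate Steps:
$-47 + 26 \cdot 17 = -47 + 442 = 395$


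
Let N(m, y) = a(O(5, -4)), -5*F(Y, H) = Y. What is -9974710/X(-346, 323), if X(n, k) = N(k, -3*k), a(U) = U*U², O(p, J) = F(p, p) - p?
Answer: 4987355/108 ≈ 46179.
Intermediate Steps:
F(Y, H) = -Y/5
O(p, J) = -6*p/5 (O(p, J) = -p/5 - p = -6*p/5)
a(U) = U³
N(m, y) = -216 (N(m, y) = (-6/5*5)³ = (-6)³ = -216)
X(n, k) = -216
-9974710/X(-346, 323) = -9974710/(-216) = -9974710*(-1/216) = 4987355/108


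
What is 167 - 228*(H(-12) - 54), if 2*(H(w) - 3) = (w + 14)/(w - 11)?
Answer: 271513/23 ≈ 11805.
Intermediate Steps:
H(w) = 3 + (14 + w)/(2*(-11 + w)) (H(w) = 3 + ((w + 14)/(w - 11))/2 = 3 + ((14 + w)/(-11 + w))/2 = 3 + (14 + w)/(2*(-11 + w)))
167 - 228*(H(-12) - 54) = 167 - 228*((-52 + 7*(-12))/(2*(-11 - 12)) - 54) = 167 - 228*((½)*(-52 - 84)/(-23) - 54) = 167 - 228*((½)*(-1/23)*(-136) - 54) = 167 - 228*(68/23 - 54) = 167 - 228*(-1174/23) = 167 + 267672/23 = 271513/23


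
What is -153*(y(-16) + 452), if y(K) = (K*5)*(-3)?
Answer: -105876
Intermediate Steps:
y(K) = -15*K (y(K) = (5*K)*(-3) = -15*K)
-153*(y(-16) + 452) = -153*(-15*(-16) + 452) = -153*(240 + 452) = -153*692 = -105876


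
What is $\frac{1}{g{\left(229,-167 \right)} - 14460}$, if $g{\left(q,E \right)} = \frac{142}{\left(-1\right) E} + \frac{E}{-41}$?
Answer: $- \frac{6847}{98973909} \approx -6.918 \cdot 10^{-5}$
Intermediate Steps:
$g{\left(q,E \right)} = - \frac{142}{E} - \frac{E}{41}$ ($g{\left(q,E \right)} = 142 \left(- \frac{1}{E}\right) + E \left(- \frac{1}{41}\right) = - \frac{142}{E} - \frac{E}{41}$)
$\frac{1}{g{\left(229,-167 \right)} - 14460} = \frac{1}{\left(- \frac{142}{-167} - - \frac{167}{41}\right) - 14460} = \frac{1}{\left(\left(-142\right) \left(- \frac{1}{167}\right) + \frac{167}{41}\right) - 14460} = \frac{1}{\left(\frac{142}{167} + \frac{167}{41}\right) - 14460} = \frac{1}{\frac{33711}{6847} - 14460} = \frac{1}{- \frac{98973909}{6847}} = - \frac{6847}{98973909}$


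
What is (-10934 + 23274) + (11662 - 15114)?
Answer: 8888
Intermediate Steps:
(-10934 + 23274) + (11662 - 15114) = 12340 - 3452 = 8888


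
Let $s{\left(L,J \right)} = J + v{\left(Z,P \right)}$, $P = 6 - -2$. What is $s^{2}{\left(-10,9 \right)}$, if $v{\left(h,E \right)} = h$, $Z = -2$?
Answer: $49$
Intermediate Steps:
$P = 8$ ($P = 6 + 2 = 8$)
$s{\left(L,J \right)} = -2 + J$ ($s{\left(L,J \right)} = J - 2 = -2 + J$)
$s^{2}{\left(-10,9 \right)} = \left(-2 + 9\right)^{2} = 7^{2} = 49$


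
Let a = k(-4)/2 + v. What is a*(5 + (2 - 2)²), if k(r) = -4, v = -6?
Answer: -40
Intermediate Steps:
a = -8 (a = -4/2 - 6 = -4*½ - 6 = -2 - 6 = -8)
a*(5 + (2 - 2)²) = -8*(5 + (2 - 2)²) = -8*(5 + 0²) = -8*(5 + 0) = -8*5 = -40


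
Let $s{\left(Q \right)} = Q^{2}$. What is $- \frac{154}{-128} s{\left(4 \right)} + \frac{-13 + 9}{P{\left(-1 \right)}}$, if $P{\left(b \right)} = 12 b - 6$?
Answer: $\frac{701}{36} \approx 19.472$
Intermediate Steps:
$P{\left(b \right)} = -6 + 12 b$
$- \frac{154}{-128} s{\left(4 \right)} + \frac{-13 + 9}{P{\left(-1 \right)}} = - \frac{154}{-128} \cdot 4^{2} + \frac{-13 + 9}{-6 + 12 \left(-1\right)} = \left(-154\right) \left(- \frac{1}{128}\right) 16 - \frac{4}{-6 - 12} = \frac{77}{64} \cdot 16 - \frac{4}{-18} = \frac{77}{4} - - \frac{2}{9} = \frac{77}{4} + \frac{2}{9} = \frac{701}{36}$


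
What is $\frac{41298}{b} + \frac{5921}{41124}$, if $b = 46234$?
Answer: $\frac{986045233}{950663508} \approx 1.0372$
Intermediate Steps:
$\frac{41298}{b} + \frac{5921}{41124} = \frac{41298}{46234} + \frac{5921}{41124} = 41298 \cdot \frac{1}{46234} + 5921 \cdot \frac{1}{41124} = \frac{20649}{23117} + \frac{5921}{41124} = \frac{986045233}{950663508}$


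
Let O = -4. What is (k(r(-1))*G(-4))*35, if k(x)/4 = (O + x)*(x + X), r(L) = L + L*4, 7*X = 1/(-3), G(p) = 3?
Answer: 19080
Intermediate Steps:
X = -1/21 (X = (⅐)/(-3) = (⅐)*(-⅓) = -1/21 ≈ -0.047619)
r(L) = 5*L (r(L) = L + 4*L = 5*L)
k(x) = 4*(-4 + x)*(-1/21 + x) (k(x) = 4*((-4 + x)*(x - 1/21)) = 4*((-4 + x)*(-1/21 + x)) = 4*(-4 + x)*(-1/21 + x))
(k(r(-1))*G(-4))*35 = ((16/21 + 4*(5*(-1))² - 1700*(-1)/21)*3)*35 = ((16/21 + 4*(-5)² - 340/21*(-5))*3)*35 = ((16/21 + 4*25 + 1700/21)*3)*35 = ((16/21 + 100 + 1700/21)*3)*35 = ((1272/7)*3)*35 = (3816/7)*35 = 19080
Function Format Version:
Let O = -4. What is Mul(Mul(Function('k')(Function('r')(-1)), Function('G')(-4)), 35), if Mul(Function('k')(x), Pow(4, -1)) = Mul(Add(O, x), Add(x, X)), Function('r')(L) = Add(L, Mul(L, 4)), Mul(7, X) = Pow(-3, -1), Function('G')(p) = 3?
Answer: 19080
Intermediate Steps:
X = Rational(-1, 21) (X = Mul(Rational(1, 7), Pow(-3, -1)) = Mul(Rational(1, 7), Rational(-1, 3)) = Rational(-1, 21) ≈ -0.047619)
Function('r')(L) = Mul(5, L) (Function('r')(L) = Add(L, Mul(4, L)) = Mul(5, L))
Function('k')(x) = Mul(4, Add(-4, x), Add(Rational(-1, 21), x)) (Function('k')(x) = Mul(4, Mul(Add(-4, x), Add(x, Rational(-1, 21)))) = Mul(4, Mul(Add(-4, x), Add(Rational(-1, 21), x))) = Mul(4, Add(-4, x), Add(Rational(-1, 21), x)))
Mul(Mul(Function('k')(Function('r')(-1)), Function('G')(-4)), 35) = Mul(Mul(Add(Rational(16, 21), Mul(4, Pow(Mul(5, -1), 2)), Mul(Rational(-340, 21), Mul(5, -1))), 3), 35) = Mul(Mul(Add(Rational(16, 21), Mul(4, Pow(-5, 2)), Mul(Rational(-340, 21), -5)), 3), 35) = Mul(Mul(Add(Rational(16, 21), Mul(4, 25), Rational(1700, 21)), 3), 35) = Mul(Mul(Add(Rational(16, 21), 100, Rational(1700, 21)), 3), 35) = Mul(Mul(Rational(1272, 7), 3), 35) = Mul(Rational(3816, 7), 35) = 19080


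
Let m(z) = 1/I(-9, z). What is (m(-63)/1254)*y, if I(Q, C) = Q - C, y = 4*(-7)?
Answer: -7/16929 ≈ -0.00041349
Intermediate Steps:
y = -28
m(z) = 1/(-9 - z)
(m(-63)/1254)*y = (-1/(9 - 63)/1254)*(-28) = (-1/(-54)*(1/1254))*(-28) = (-1*(-1/54)*(1/1254))*(-28) = ((1/54)*(1/1254))*(-28) = (1/67716)*(-28) = -7/16929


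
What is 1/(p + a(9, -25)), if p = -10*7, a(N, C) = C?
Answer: -1/95 ≈ -0.010526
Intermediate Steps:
p = -70
1/(p + a(9, -25)) = 1/(-70 - 25) = 1/(-95) = -1/95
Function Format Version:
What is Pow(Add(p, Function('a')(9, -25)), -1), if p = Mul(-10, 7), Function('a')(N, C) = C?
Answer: Rational(-1, 95) ≈ -0.010526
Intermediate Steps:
p = -70
Pow(Add(p, Function('a')(9, -25)), -1) = Pow(Add(-70, -25), -1) = Pow(-95, -1) = Rational(-1, 95)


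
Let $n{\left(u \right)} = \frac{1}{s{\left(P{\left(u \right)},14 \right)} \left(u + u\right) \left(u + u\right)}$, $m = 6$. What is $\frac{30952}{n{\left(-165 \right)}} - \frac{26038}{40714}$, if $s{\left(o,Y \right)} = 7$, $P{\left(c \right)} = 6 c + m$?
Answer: $\frac{480317503314181}{20357} \approx 2.3595 \cdot 10^{10}$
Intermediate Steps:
$P{\left(c \right)} = 6 + 6 c$ ($P{\left(c \right)} = 6 c + 6 = 6 + 6 c$)
$n{\left(u \right)} = \frac{1}{28 u^{2}}$ ($n{\left(u \right)} = \frac{1}{7 \left(u + u\right) \left(u + u\right)} = \frac{1}{7 \cdot 2 u 2 u} = \frac{1}{7 \cdot 4 u^{2}} = \frac{\frac{1}{4} \frac{1}{u^{2}}}{7} = \frac{1}{28 u^{2}}$)
$\frac{30952}{n{\left(-165 \right)}} - \frac{26038}{40714} = \frac{30952}{\frac{1}{28} \cdot \frac{1}{27225}} - \frac{26038}{40714} = \frac{30952}{\frac{1}{28} \cdot \frac{1}{27225}} - \frac{13019}{20357} = 30952 \frac{1}{\frac{1}{762300}} - \frac{13019}{20357} = 30952 \cdot 762300 - \frac{13019}{20357} = 23594709600 - \frac{13019}{20357} = \frac{480317503314181}{20357}$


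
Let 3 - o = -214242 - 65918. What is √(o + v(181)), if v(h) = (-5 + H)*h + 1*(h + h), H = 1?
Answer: 3*√31089 ≈ 528.96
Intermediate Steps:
o = 280163 (o = 3 - (-214242 - 65918) = 3 - 1*(-280160) = 3 + 280160 = 280163)
v(h) = -2*h (v(h) = (-5 + 1)*h + 1*(h + h) = -4*h + 1*(2*h) = -4*h + 2*h = -2*h)
√(o + v(181)) = √(280163 - 2*181) = √(280163 - 362) = √279801 = 3*√31089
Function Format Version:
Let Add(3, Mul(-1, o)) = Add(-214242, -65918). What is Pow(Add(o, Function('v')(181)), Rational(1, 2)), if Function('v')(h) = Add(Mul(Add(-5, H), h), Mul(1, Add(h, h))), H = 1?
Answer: Mul(3, Pow(31089, Rational(1, 2))) ≈ 528.96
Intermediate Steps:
o = 280163 (o = Add(3, Mul(-1, Add(-214242, -65918))) = Add(3, Mul(-1, -280160)) = Add(3, 280160) = 280163)
Function('v')(h) = Mul(-2, h) (Function('v')(h) = Add(Mul(Add(-5, 1), h), Mul(1, Add(h, h))) = Add(Mul(-4, h), Mul(1, Mul(2, h))) = Add(Mul(-4, h), Mul(2, h)) = Mul(-2, h))
Pow(Add(o, Function('v')(181)), Rational(1, 2)) = Pow(Add(280163, Mul(-2, 181)), Rational(1, 2)) = Pow(Add(280163, -362), Rational(1, 2)) = Pow(279801, Rational(1, 2)) = Mul(3, Pow(31089, Rational(1, 2)))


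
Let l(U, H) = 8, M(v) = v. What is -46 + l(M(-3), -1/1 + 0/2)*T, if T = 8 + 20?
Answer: 178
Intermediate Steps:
T = 28
-46 + l(M(-3), -1/1 + 0/2)*T = -46 + 8*28 = -46 + 224 = 178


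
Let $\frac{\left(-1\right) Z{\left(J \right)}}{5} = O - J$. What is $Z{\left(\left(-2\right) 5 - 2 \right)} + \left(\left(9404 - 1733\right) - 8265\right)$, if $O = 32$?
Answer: $-814$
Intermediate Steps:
$Z{\left(J \right)} = -160 + 5 J$ ($Z{\left(J \right)} = - 5 \left(32 - J\right) = -160 + 5 J$)
$Z{\left(\left(-2\right) 5 - 2 \right)} + \left(\left(9404 - 1733\right) - 8265\right) = \left(-160 + 5 \left(\left(-2\right) 5 - 2\right)\right) + \left(\left(9404 - 1733\right) - 8265\right) = \left(-160 + 5 \left(-10 - 2\right)\right) + \left(7671 - 8265\right) = \left(-160 + 5 \left(-12\right)\right) - 594 = \left(-160 - 60\right) - 594 = -220 - 594 = -814$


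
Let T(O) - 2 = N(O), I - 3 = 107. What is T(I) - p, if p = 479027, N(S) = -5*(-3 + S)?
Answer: -479560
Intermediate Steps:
N(S) = 15 - 5*S
I = 110 (I = 3 + 107 = 110)
T(O) = 17 - 5*O (T(O) = 2 + (15 - 5*O) = 17 - 5*O)
T(I) - p = (17 - 5*110) - 1*479027 = (17 - 550) - 479027 = -533 - 479027 = -479560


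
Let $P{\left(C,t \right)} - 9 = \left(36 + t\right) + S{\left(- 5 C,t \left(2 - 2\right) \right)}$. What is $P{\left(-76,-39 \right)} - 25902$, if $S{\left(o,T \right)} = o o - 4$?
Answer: $118500$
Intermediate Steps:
$S{\left(o,T \right)} = -4 + o^{2}$ ($S{\left(o,T \right)} = o^{2} - 4 = -4 + o^{2}$)
$P{\left(C,t \right)} = 41 + t + 25 C^{2}$ ($P{\left(C,t \right)} = 9 + \left(\left(36 + t\right) + \left(-4 + \left(- 5 C\right)^{2}\right)\right) = 9 + \left(\left(36 + t\right) + \left(-4 + 25 C^{2}\right)\right) = 9 + \left(32 + t + 25 C^{2}\right) = 41 + t + 25 C^{2}$)
$P{\left(-76,-39 \right)} - 25902 = \left(41 - 39 + 25 \left(-76\right)^{2}\right) - 25902 = \left(41 - 39 + 25 \cdot 5776\right) - 25902 = \left(41 - 39 + 144400\right) - 25902 = 144402 - 25902 = 118500$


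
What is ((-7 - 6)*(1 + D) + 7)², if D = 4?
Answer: 3364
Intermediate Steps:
((-7 - 6)*(1 + D) + 7)² = ((-7 - 6)*(1 + 4) + 7)² = (-13*5 + 7)² = (-65 + 7)² = (-58)² = 3364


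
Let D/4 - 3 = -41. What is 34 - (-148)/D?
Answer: 1255/38 ≈ 33.026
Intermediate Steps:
D = -152 (D = 12 + 4*(-41) = 12 - 164 = -152)
34 - (-148)/D = 34 - (-148)/(-152) = 34 - (-148)*(-1)/152 = 34 - 4*37/152 = 34 - 37/38 = 1255/38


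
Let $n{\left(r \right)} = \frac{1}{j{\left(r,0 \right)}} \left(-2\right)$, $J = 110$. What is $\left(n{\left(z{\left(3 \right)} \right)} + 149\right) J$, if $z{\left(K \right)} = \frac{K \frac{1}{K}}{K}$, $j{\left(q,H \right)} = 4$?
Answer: $16335$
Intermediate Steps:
$z{\left(K \right)} = \frac{1}{K}$ ($z{\left(K \right)} = 1 \frac{1}{K} = \frac{1}{K}$)
$n{\left(r \right)} = - \frac{1}{2}$ ($n{\left(r \right)} = \frac{1}{4} \left(-2\right) = - \frac{1}{2}$)
$\left(n{\left(z{\left(3 \right)} \right)} + 149\right) J = \left(- \frac{1}{2} + 149\right) 110 = \frac{297}{2} \cdot 110 = 16335$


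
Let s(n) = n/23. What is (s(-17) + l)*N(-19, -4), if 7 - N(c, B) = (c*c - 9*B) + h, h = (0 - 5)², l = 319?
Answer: -3037800/23 ≈ -1.3208e+5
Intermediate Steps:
s(n) = n/23 (s(n) = n*(1/23) = n/23)
h = 25 (h = (-5)² = 25)
N(c, B) = -18 - c² + 9*B (N(c, B) = 7 - ((c*c - 9*B) + 25) = 7 - ((c² - 9*B) + 25) = 7 - (25 + c² - 9*B) = 7 + (-25 - c² + 9*B) = -18 - c² + 9*B)
(s(-17) + l)*N(-19, -4) = ((1/23)*(-17) + 319)*(-18 - 1*(-19)² + 9*(-4)) = (-17/23 + 319)*(-18 - 1*361 - 36) = 7320*(-18 - 361 - 36)/23 = (7320/23)*(-415) = -3037800/23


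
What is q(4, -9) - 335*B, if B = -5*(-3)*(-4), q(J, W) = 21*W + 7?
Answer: 19918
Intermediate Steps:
q(J, W) = 7 + 21*W
B = -60 (B = 15*(-4) = -60)
q(4, -9) - 335*B = (7 + 21*(-9)) - 335*(-60) = (7 - 189) + 20100 = -182 + 20100 = 19918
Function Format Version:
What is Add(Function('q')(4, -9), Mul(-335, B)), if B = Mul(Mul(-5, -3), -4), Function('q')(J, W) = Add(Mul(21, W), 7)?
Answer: 19918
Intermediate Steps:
Function('q')(J, W) = Add(7, Mul(21, W))
B = -60 (B = Mul(15, -4) = -60)
Add(Function('q')(4, -9), Mul(-335, B)) = Add(Add(7, Mul(21, -9)), Mul(-335, -60)) = Add(Add(7, -189), 20100) = Add(-182, 20100) = 19918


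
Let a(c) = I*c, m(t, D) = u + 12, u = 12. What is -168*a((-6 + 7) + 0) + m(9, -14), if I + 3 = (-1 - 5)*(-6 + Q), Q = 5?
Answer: -480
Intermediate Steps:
I = 3 (I = -3 + (-1 - 5)*(-6 + 5) = -3 - 6*(-1) = -3 + 6 = 3)
m(t, D) = 24 (m(t, D) = 12 + 12 = 24)
a(c) = 3*c
-168*a((-6 + 7) + 0) + m(9, -14) = -504*((-6 + 7) + 0) + 24 = -504*(1 + 0) + 24 = -504 + 24 = -480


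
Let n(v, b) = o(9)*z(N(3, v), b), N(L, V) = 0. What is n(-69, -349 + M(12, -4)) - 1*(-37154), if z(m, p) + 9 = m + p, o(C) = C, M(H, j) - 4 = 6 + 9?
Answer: 34103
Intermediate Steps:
M(H, j) = 19 (M(H, j) = 4 + (6 + 9) = 4 + 15 = 19)
z(m, p) = -9 + m + p (z(m, p) = -9 + (m + p) = -9 + m + p)
n(v, b) = -81 + 9*b (n(v, b) = 9*(-9 + 0 + b) = 9*(-9 + b) = -81 + 9*b)
n(-69, -349 + M(12, -4)) - 1*(-37154) = (-81 + 9*(-349 + 19)) - 1*(-37154) = (-81 + 9*(-330)) + 37154 = (-81 - 2970) + 37154 = -3051 + 37154 = 34103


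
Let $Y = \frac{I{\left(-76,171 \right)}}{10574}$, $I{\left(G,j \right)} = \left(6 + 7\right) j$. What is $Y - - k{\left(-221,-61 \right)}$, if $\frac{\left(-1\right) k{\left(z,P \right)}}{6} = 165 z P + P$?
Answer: $- \frac{141118740753}{10574} \approx -1.3346 \cdot 10^{7}$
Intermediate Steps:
$k{\left(z,P \right)} = - 6 P - 990 P z$ ($k{\left(z,P \right)} = - 6 \left(165 z P + P\right) = - 6 \left(165 P z + P\right) = - 6 \left(P + 165 P z\right) = - 6 P - 990 P z$)
$I{\left(G,j \right)} = 13 j$
$Y = \frac{2223}{10574}$ ($Y = \frac{13 \cdot 171}{10574} = 2223 \cdot \frac{1}{10574} = \frac{2223}{10574} \approx 0.21023$)
$Y - - k{\left(-221,-61 \right)} = \frac{2223}{10574} - - \left(-6\right) \left(-61\right) \left(1 + 165 \left(-221\right)\right) = \frac{2223}{10574} - - \left(-6\right) \left(-61\right) \left(1 - 36465\right) = \frac{2223}{10574} - - \left(-6\right) \left(-61\right) \left(-36464\right) = \frac{2223}{10574} - \left(-1\right) \left(-13345824\right) = \frac{2223}{10574} - 13345824 = - \frac{141118740753}{10574}$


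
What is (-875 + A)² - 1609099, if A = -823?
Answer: 1274105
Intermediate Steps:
(-875 + A)² - 1609099 = (-875 - 823)² - 1609099 = (-1698)² - 1609099 = 2883204 - 1609099 = 1274105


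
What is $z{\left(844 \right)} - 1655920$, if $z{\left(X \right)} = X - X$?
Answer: $-1655920$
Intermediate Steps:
$z{\left(X \right)} = 0$
$z{\left(844 \right)} - 1655920 = 0 - 1655920 = -1655920$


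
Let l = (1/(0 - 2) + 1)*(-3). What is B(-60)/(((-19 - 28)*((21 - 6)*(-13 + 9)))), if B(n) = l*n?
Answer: 3/94 ≈ 0.031915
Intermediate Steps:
l = -3/2 (l = (1/(-2) + 1)*(-3) = (-½ + 1)*(-3) = (½)*(-3) = -3/2 ≈ -1.5000)
B(n) = -3*n/2
B(-60)/(((-19 - 28)*((21 - 6)*(-13 + 9)))) = (-3/2*(-60))/(((-19 - 28)*((21 - 6)*(-13 + 9)))) = 90/((-705*(-4))) = 90/((-47*(-60))) = 90/2820 = 90*(1/2820) = 3/94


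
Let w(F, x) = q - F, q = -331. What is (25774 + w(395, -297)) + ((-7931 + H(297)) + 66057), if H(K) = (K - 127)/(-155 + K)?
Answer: 5905439/71 ≈ 83175.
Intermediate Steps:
w(F, x) = -331 - F
H(K) = (-127 + K)/(-155 + K)
(25774 + w(395, -297)) + ((-7931 + H(297)) + 66057) = (25774 + (-331 - 1*395)) + ((-7931 + (-127 + 297)/(-155 + 297)) + 66057) = (25774 + (-331 - 395)) + ((-7931 + 170/142) + 66057) = (25774 - 726) + ((-7931 + (1/142)*170) + 66057) = 25048 + ((-7931 + 85/71) + 66057) = 25048 + (-563016/71 + 66057) = 25048 + 4127031/71 = 5905439/71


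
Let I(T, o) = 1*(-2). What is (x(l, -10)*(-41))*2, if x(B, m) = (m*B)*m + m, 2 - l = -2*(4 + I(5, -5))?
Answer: -48380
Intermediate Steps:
I(T, o) = -2
l = 6 (l = 2 - (-2)*(4 - 2) = 2 - (-2)*2 = 2 - 1*(-4) = 2 + 4 = 6)
x(B, m) = m + B*m² (x(B, m) = (B*m)*m + m = B*m² + m = m + B*m²)
(x(l, -10)*(-41))*2 = (-10*(1 + 6*(-10))*(-41))*2 = (-10*(1 - 60)*(-41))*2 = (-10*(-59)*(-41))*2 = (590*(-41))*2 = -24190*2 = -48380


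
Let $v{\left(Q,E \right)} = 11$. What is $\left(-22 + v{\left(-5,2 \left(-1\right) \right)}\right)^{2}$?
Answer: $121$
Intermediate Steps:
$\left(-22 + v{\left(-5,2 \left(-1\right) \right)}\right)^{2} = \left(-22 + 11\right)^{2} = \left(-11\right)^{2} = 121$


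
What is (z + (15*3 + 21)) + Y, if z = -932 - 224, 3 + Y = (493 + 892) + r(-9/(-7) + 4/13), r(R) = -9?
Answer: 283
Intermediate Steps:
Y = 1373 (Y = -3 + ((493 + 892) - 9) = -3 + (1385 - 9) = -3 + 1376 = 1373)
z = -1156
(z + (15*3 + 21)) + Y = (-1156 + (15*3 + 21)) + 1373 = (-1156 + (45 + 21)) + 1373 = (-1156 + 66) + 1373 = -1090 + 1373 = 283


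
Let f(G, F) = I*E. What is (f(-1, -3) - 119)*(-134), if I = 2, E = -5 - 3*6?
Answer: 22110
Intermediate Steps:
E = -23 (E = -5 - 18 = -23)
f(G, F) = -46 (f(G, F) = 2*(-23) = -46)
(f(-1, -3) - 119)*(-134) = (-46 - 119)*(-134) = -165*(-134) = 22110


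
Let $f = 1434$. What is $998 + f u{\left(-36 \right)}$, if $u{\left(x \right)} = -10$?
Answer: $-13342$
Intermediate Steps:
$998 + f u{\left(-36 \right)} = 998 + 1434 \left(-10\right) = 998 - 14340 = -13342$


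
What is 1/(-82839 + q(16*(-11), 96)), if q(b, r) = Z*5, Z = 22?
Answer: -1/82729 ≈ -1.2088e-5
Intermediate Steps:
q(b, r) = 110 (q(b, r) = 22*5 = 110)
1/(-82839 + q(16*(-11), 96)) = 1/(-82839 + 110) = 1/(-82729) = -1/82729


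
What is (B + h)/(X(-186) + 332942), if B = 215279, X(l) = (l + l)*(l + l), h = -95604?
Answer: 119675/471326 ≈ 0.25391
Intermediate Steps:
X(l) = 4*l² (X(l) = (2*l)*(2*l) = 4*l²)
(B + h)/(X(-186) + 332942) = (215279 - 95604)/(4*(-186)² + 332942) = 119675/(4*34596 + 332942) = 119675/(138384 + 332942) = 119675/471326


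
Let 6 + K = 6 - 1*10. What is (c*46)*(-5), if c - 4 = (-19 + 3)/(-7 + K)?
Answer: -19320/17 ≈ -1136.5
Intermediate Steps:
K = -10 (K = -6 + (6 - 1*10) = -6 + (6 - 10) = -6 - 4 = -10)
c = 84/17 (c = 4 + (-19 + 3)/(-7 - 10) = 4 - 16/(-17) = 4 - 16*(-1/17) = 4 + 16/17 = 84/17 ≈ 4.9412)
(c*46)*(-5) = ((84/17)*46)*(-5) = (3864/17)*(-5) = -19320/17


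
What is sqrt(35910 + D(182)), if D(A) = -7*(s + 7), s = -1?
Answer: 14*sqrt(183) ≈ 189.39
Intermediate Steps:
D(A) = -42 (D(A) = -7*(-1 + 7) = -7*6 = -42)
sqrt(35910 + D(182)) = sqrt(35910 - 42) = sqrt(35868) = 14*sqrt(183)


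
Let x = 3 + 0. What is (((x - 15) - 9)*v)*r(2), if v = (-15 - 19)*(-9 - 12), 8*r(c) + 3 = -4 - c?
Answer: 67473/4 ≈ 16868.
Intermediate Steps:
x = 3
r(c) = -7/8 - c/8 (r(c) = -3/8 + (-4 - c)/8 = -3/8 + (-½ - c/8) = -7/8 - c/8)
v = 714 (v = -34*(-21) = 714)
(((x - 15) - 9)*v)*r(2) = (((3 - 15) - 9)*714)*(-7/8 - ⅛*2) = ((-12 - 9)*714)*(-7/8 - ¼) = -21*714*(-9/8) = -14994*(-9/8) = 67473/4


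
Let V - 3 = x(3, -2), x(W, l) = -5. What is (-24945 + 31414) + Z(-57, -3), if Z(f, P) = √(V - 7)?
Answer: 6469 + 3*I ≈ 6469.0 + 3.0*I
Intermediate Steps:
V = -2 (V = 3 - 5 = -2)
Z(f, P) = 3*I (Z(f, P) = √(-2 - 7) = √(-9) = 3*I)
(-24945 + 31414) + Z(-57, -3) = (-24945 + 31414) + 3*I = 6469 + 3*I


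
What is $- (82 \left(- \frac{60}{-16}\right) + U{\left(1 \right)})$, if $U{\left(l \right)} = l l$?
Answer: $- \frac{617}{2} \approx -308.5$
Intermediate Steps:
$U{\left(l \right)} = l^{2}$
$- (82 \left(- \frac{60}{-16}\right) + U{\left(1 \right)}) = - (82 \left(- \frac{60}{-16}\right) + 1^{2}) = - (82 \left(\left(-60\right) \left(- \frac{1}{16}\right)\right) + 1) = - (82 \cdot \frac{15}{4} + 1) = - (\frac{615}{2} + 1) = \left(-1\right) \frac{617}{2} = - \frac{617}{2}$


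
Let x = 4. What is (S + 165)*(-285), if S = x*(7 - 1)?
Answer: -53865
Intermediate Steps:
S = 24 (S = 4*(7 - 1) = 4*6 = 24)
(S + 165)*(-285) = (24 + 165)*(-285) = 189*(-285) = -53865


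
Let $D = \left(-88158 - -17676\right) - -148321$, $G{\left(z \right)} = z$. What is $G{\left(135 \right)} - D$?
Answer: $-77704$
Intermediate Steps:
$D = 77839$ ($D = \left(-88158 + 17676\right) + 148321 = -70482 + 148321 = 77839$)
$G{\left(135 \right)} - D = 135 - 77839 = -77704$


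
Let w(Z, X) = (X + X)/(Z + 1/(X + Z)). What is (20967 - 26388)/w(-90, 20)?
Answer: 34157721/2800 ≈ 12199.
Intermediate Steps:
w(Z, X) = 2*X/(Z + 1/(X + Z)) (w(Z, X) = (2*X)/(Z + 1/(X + Z)) = 2*X/(Z + 1/(X + Z)))
(20967 - 26388)/w(-90, 20) = (20967 - 26388)/((2*20*(20 - 90)/(1 + (-90)**2 + 20*(-90)))) = -5421/(2*20*(-70)/(1 + 8100 - 1800)) = -5421/(2*20*(-70)/6301) = -5421/(2*20*(1/6301)*(-70)) = -5421/(-2800/6301) = -5421*(-6301/2800) = 34157721/2800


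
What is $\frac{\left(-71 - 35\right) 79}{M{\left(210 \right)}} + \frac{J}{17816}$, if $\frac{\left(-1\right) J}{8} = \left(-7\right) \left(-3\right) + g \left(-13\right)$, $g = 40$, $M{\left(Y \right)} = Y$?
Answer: $- \frac{9272054}{233835} \approx -39.652$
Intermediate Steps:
$J = 3992$ ($J = - 8 \left(\left(-7\right) \left(-3\right) + 40 \left(-13\right)\right) = - 8 \left(21 - 520\right) = \left(-8\right) \left(-499\right) = 3992$)
$\frac{\left(-71 - 35\right) 79}{M{\left(210 \right)}} + \frac{J}{17816} = \frac{\left(-71 - 35\right) 79}{210} + \frac{3992}{17816} = \left(-106\right) 79 \cdot \frac{1}{210} + 3992 \cdot \frac{1}{17816} = \left(-8374\right) \frac{1}{210} + \frac{499}{2227} = - \frac{4187}{105} + \frac{499}{2227} = - \frac{9272054}{233835}$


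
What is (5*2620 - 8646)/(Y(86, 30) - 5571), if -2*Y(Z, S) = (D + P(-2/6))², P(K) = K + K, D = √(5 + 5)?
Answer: -502938999/629658559 - 60129*√10/629658559 ≈ -0.79905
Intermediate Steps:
D = √10 ≈ 3.1623
P(K) = 2*K
Y(Z, S) = -(-⅔ + √10)²/2 (Y(Z, S) = -(√10 + 2*(-2/6))²/2 = -(√10 + 2*(-2*⅙))²/2 = -(√10 + 2*(-⅓))²/2 = -(√10 - ⅔)²/2 = -(-⅔ + √10)²/2)
(5*2620 - 8646)/(Y(86, 30) - 5571) = (5*2620 - 8646)/((-47/9 + 2*√10/3) - 5571) = (13100 - 8646)/(-50186/9 + 2*√10/3) = 4454/(-50186/9 + 2*√10/3)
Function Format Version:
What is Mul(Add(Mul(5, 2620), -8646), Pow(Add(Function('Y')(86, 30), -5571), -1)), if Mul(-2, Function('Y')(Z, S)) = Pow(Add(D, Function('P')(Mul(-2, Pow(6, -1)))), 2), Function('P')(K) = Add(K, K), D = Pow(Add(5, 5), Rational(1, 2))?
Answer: Add(Rational(-502938999, 629658559), Mul(Rational(-60129, 629658559), Pow(10, Rational(1, 2)))) ≈ -0.79905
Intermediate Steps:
D = Pow(10, Rational(1, 2)) ≈ 3.1623
Function('P')(K) = Mul(2, K)
Function('Y')(Z, S) = Mul(Rational(-1, 2), Pow(Add(Rational(-2, 3), Pow(10, Rational(1, 2))), 2)) (Function('Y')(Z, S) = Mul(Rational(-1, 2), Pow(Add(Pow(10, Rational(1, 2)), Mul(2, Mul(-2, Pow(6, -1)))), 2)) = Mul(Rational(-1, 2), Pow(Add(Pow(10, Rational(1, 2)), Mul(2, Mul(-2, Rational(1, 6)))), 2)) = Mul(Rational(-1, 2), Pow(Add(Pow(10, Rational(1, 2)), Mul(2, Rational(-1, 3))), 2)) = Mul(Rational(-1, 2), Pow(Add(Pow(10, Rational(1, 2)), Rational(-2, 3)), 2)) = Mul(Rational(-1, 2), Pow(Add(Rational(-2, 3), Pow(10, Rational(1, 2))), 2)))
Mul(Add(Mul(5, 2620), -8646), Pow(Add(Function('Y')(86, 30), -5571), -1)) = Mul(Add(Mul(5, 2620), -8646), Pow(Add(Add(Rational(-47, 9), Mul(Rational(2, 3), Pow(10, Rational(1, 2)))), -5571), -1)) = Mul(Add(13100, -8646), Pow(Add(Rational(-50186, 9), Mul(Rational(2, 3), Pow(10, Rational(1, 2)))), -1)) = Mul(4454, Pow(Add(Rational(-50186, 9), Mul(Rational(2, 3), Pow(10, Rational(1, 2)))), -1))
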